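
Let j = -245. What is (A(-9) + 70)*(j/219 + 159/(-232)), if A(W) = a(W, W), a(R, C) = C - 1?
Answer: -458305/4234 ≈ -108.24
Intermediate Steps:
a(R, C) = -1 + C
A(W) = -1 + W
(A(-9) + 70)*(j/219 + 159/(-232)) = ((-1 - 9) + 70)*(-245/219 + 159/(-232)) = (-10 + 70)*(-245*1/219 + 159*(-1/232)) = 60*(-245/219 - 159/232) = 60*(-91661/50808) = -458305/4234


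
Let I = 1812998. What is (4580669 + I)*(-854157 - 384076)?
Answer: -7916849470411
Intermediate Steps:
(4580669 + I)*(-854157 - 384076) = (4580669 + 1812998)*(-854157 - 384076) = 6393667*(-1238233) = -7916849470411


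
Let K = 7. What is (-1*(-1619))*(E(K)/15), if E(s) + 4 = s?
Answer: 1619/5 ≈ 323.80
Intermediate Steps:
E(s) = -4 + s
(-1*(-1619))*(E(K)/15) = (-1*(-1619))*((-4 + 7)/15) = 1619*(3*(1/15)) = 1619*(⅕) = 1619/5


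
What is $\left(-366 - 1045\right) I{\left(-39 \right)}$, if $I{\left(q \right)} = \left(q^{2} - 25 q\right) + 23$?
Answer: $-3554309$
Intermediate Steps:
$I{\left(q \right)} = 23 + q^{2} - 25 q$
$\left(-366 - 1045\right) I{\left(-39 \right)} = \left(-366 - 1045\right) \left(23 + \left(-39\right)^{2} - -975\right) = - 1411 \left(23 + 1521 + 975\right) = \left(-1411\right) 2519 = -3554309$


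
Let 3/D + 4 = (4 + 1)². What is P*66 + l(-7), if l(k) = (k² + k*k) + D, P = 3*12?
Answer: 17319/7 ≈ 2474.1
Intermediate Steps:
D = ⅐ (D = 3/(-4 + (4 + 1)²) = 3/(-4 + 5²) = 3/(-4 + 25) = 3/21 = 3*(1/21) = ⅐ ≈ 0.14286)
P = 36
l(k) = ⅐ + 2*k² (l(k) = (k² + k*k) + ⅐ = (k² + k²) + ⅐ = 2*k² + ⅐ = ⅐ + 2*k²)
P*66 + l(-7) = 36*66 + (⅐ + 2*(-7)²) = 2376 + (⅐ + 2*49) = 2376 + (⅐ + 98) = 2376 + 687/7 = 17319/7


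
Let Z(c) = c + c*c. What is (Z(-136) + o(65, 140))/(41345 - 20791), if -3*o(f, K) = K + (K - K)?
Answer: 27470/30831 ≈ 0.89099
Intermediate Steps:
o(f, K) = -K/3 (o(f, K) = -(K + (K - K))/3 = -(K + 0)/3 = -K/3)
Z(c) = c + c²
(Z(-136) + o(65, 140))/(41345 - 20791) = (-136*(1 - 136) - ⅓*140)/(41345 - 20791) = (-136*(-135) - 140/3)/20554 = (18360 - 140/3)*(1/20554) = (54940/3)*(1/20554) = 27470/30831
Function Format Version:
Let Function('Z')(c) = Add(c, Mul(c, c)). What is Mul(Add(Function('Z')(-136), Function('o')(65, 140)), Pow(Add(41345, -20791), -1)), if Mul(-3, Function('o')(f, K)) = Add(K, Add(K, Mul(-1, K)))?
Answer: Rational(27470, 30831) ≈ 0.89099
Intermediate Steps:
Function('o')(f, K) = Mul(Rational(-1, 3), K) (Function('o')(f, K) = Mul(Rational(-1, 3), Add(K, Add(K, Mul(-1, K)))) = Mul(Rational(-1, 3), Add(K, 0)) = Mul(Rational(-1, 3), K))
Function('Z')(c) = Add(c, Pow(c, 2))
Mul(Add(Function('Z')(-136), Function('o')(65, 140)), Pow(Add(41345, -20791), -1)) = Mul(Add(Mul(-136, Add(1, -136)), Mul(Rational(-1, 3), 140)), Pow(Add(41345, -20791), -1)) = Mul(Add(Mul(-136, -135), Rational(-140, 3)), Pow(20554, -1)) = Mul(Add(18360, Rational(-140, 3)), Rational(1, 20554)) = Mul(Rational(54940, 3), Rational(1, 20554)) = Rational(27470, 30831)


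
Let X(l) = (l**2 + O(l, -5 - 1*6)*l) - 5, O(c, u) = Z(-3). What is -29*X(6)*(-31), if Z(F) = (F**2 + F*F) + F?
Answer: 108779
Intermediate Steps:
Z(F) = F + 2*F**2 (Z(F) = (F**2 + F**2) + F = 2*F**2 + F = F + 2*F**2)
O(c, u) = 15 (O(c, u) = -3*(1 + 2*(-3)) = -3*(1 - 6) = -3*(-5) = 15)
X(l) = -5 + l**2 + 15*l (X(l) = (l**2 + 15*l) - 5 = -5 + l**2 + 15*l)
-29*X(6)*(-31) = -29*(-5 + 6**2 + 15*6)*(-31) = -29*(-5 + 36 + 90)*(-31) = -29*121*(-31) = -3509*(-31) = 108779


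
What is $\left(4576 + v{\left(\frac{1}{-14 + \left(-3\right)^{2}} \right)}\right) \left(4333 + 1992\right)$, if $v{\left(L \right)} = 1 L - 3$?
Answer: $28922960$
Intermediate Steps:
$v{\left(L \right)} = -3 + L$ ($v{\left(L \right)} = L - 3 = -3 + L$)
$\left(4576 + v{\left(\frac{1}{-14 + \left(-3\right)^{2}} \right)}\right) \left(4333 + 1992\right) = \left(4576 - \left(3 - \frac{1}{-14 + \left(-3\right)^{2}}\right)\right) \left(4333 + 1992\right) = \left(4576 - \left(3 - \frac{1}{-14 + 9}\right)\right) 6325 = \left(4576 - \left(3 - \frac{1}{-5}\right)\right) 6325 = \left(4576 - \frac{16}{5}\right) 6325 = \frac{22864}{5} \cdot 6325 = 28922960$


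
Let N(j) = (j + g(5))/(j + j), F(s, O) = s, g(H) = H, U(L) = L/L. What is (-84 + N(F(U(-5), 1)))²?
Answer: 6561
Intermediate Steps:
U(L) = 1
N(j) = (5 + j)/(2*j) (N(j) = (j + 5)/(j + j) = (5 + j)/((2*j)) = (5 + j)*(1/(2*j)) = (5 + j)/(2*j))
(-84 + N(F(U(-5), 1)))² = (-84 + (½)*(5 + 1)/1)² = (-84 + (½)*1*6)² = (-84 + 3)² = (-81)² = 6561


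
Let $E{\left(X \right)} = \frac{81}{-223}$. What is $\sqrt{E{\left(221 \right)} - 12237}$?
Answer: $\frac{2 i \sqrt{152137959}}{223} \approx 110.62 i$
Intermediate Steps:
$E{\left(X \right)} = - \frac{81}{223}$ ($E{\left(X \right)} = 81 \left(- \frac{1}{223}\right) = - \frac{81}{223}$)
$\sqrt{E{\left(221 \right)} - 12237} = \sqrt{- \frac{81}{223} - 12237} = \sqrt{- \frac{2728932}{223}} = \frac{2 i \sqrt{152137959}}{223}$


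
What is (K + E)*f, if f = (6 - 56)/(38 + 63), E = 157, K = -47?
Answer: -5500/101 ≈ -54.455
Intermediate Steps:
f = -50/101 ≈ -0.49505
(K + E)*f = (-47 + 157)*(-50/101) = 110*(-50/101) = -5500/101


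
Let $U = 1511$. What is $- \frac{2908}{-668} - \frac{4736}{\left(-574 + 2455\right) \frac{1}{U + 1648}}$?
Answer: $- \frac{277458169}{34903} \approx -7949.4$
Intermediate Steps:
$- \frac{2908}{-668} - \frac{4736}{\left(-574 + 2455\right) \frac{1}{U + 1648}} = - \frac{2908}{-668} - \frac{4736}{\left(-574 + 2455\right) \frac{1}{1511 + 1648}} = \left(-2908\right) \left(- \frac{1}{668}\right) - \frac{4736}{1881 \cdot \frac{1}{3159}} = \frac{727}{167} - \frac{4736}{1881 \cdot \frac{1}{3159}} = \frac{727}{167} - \frac{4736}{\frac{209}{351}} = \frac{727}{167} - \frac{1662336}{209} = - \frac{277458169}{34903}$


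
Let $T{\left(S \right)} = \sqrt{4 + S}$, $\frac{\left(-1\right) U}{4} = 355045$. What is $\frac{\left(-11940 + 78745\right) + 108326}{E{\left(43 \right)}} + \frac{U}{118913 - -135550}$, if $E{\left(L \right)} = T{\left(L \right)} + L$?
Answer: $\frac{1913708300719}{458542326} - \frac{175131 \sqrt{47}}{1802} \approx 3507.2$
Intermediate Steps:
$U = -1420180$ ($U = \left(-4\right) 355045 = -1420180$)
$E{\left(L \right)} = L + \sqrt{4 + L}$ ($E{\left(L \right)} = \sqrt{4 + L} + L = L + \sqrt{4 + L}$)
$\frac{\left(-11940 + 78745\right) + 108326}{E{\left(43 \right)}} + \frac{U}{118913 - -135550} = \frac{\left(-11940 + 78745\right) + 108326}{43 + \sqrt{4 + 43}} - \frac{1420180}{118913 - -135550} = \frac{66805 + 108326}{43 + \sqrt{47}} - \frac{1420180}{118913 + 135550} = \frac{175131}{43 + \sqrt{47}} - \frac{1420180}{254463} = - \frac{1420180}{254463} + \frac{175131}{43 + \sqrt{47}}$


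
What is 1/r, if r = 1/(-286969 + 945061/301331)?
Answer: -86471710678/301331 ≈ -2.8697e+5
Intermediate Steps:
r = -301331/86471710678 (r = 1/(-286969 + 945061*(1/301331)) = 1/(-286969 + 945061/301331) = 1/(-86471710678/301331) = -301331/86471710678 ≈ -3.4847e-6)
1/r = 1/(-301331/86471710678) = -86471710678/301331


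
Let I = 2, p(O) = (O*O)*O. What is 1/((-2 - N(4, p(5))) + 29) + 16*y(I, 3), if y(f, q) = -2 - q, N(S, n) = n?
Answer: -7841/98 ≈ -80.010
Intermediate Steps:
p(O) = O³ (p(O) = O²*O = O³)
1/((-2 - N(4, p(5))) + 29) + 16*y(I, 3) = 1/((-2 - 1*5³) + 29) + 16*(-2 - 1*3) = 1/((-2 - 1*125) + 29) + 16*(-2 - 3) = 1/((-2 - 125) + 29) + 16*(-5) = 1/(-127 + 29) - 80 = 1/(-98) - 80 = -1/98 - 80 = -7841/98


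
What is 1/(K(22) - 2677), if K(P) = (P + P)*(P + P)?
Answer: -1/741 ≈ -0.0013495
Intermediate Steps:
K(P) = 4*P² (K(P) = (2*P)*(2*P) = 4*P²)
1/(K(22) - 2677) = 1/(4*22² - 2677) = 1/(4*484 - 2677) = 1/(1936 - 2677) = 1/(-741) = -1/741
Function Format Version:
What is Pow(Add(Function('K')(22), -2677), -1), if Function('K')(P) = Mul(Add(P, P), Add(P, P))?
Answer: Rational(-1, 741) ≈ -0.0013495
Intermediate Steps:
Function('K')(P) = Mul(4, Pow(P, 2)) (Function('K')(P) = Mul(Mul(2, P), Mul(2, P)) = Mul(4, Pow(P, 2)))
Pow(Add(Function('K')(22), -2677), -1) = Pow(Add(Mul(4, Pow(22, 2)), -2677), -1) = Pow(Add(Mul(4, 484), -2677), -1) = Pow(Add(1936, -2677), -1) = Pow(-741, -1) = Rational(-1, 741)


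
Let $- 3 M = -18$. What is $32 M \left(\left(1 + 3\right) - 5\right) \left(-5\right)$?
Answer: $960$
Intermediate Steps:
$M = 6$ ($M = \left(- \frac{1}{3}\right) \left(-18\right) = 6$)
$32 M \left(\left(1 + 3\right) - 5\right) \left(-5\right) = 32 \cdot 6 \left(\left(1 + 3\right) - 5\right) \left(-5\right) = 192 \left(4 - 5\right) \left(-5\right) = 192 \left(\left(-1\right) \left(-5\right)\right) = 192 \cdot 5 = 960$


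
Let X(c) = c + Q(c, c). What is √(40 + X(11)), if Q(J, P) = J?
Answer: √62 ≈ 7.8740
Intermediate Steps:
X(c) = 2*c (X(c) = c + c = 2*c)
√(40 + X(11)) = √(40 + 2*11) = √(40 + 22) = √62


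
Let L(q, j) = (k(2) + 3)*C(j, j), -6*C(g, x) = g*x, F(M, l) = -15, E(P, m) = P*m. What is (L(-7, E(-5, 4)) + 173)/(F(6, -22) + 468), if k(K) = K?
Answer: -481/1359 ≈ -0.35394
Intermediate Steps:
C(g, x) = -g*x/6
L(q, j) = -5*j²/6 (L(q, j) = (2 + 3)*(-j*j/6) = 5*(-j²/6) = -5*j²/6)
(L(-7, E(-5, 4)) + 173)/(F(6, -22) + 468) = (-5*(-5*4)²/6 + 173)/(-15 + 468) = (-⅚*(-20)² + 173)/453 = (-⅚*400 + 173)*(1/453) = (-1000/3 + 173)*(1/453) = -481/3*1/453 = -481/1359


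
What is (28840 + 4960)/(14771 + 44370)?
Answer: 33800/59141 ≈ 0.57152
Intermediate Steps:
(28840 + 4960)/(14771 + 44370) = 33800/59141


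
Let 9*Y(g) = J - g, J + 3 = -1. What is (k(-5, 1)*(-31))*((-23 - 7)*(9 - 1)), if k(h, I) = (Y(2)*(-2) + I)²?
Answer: 121520/3 ≈ 40507.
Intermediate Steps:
J = -4 (J = -3 - 1 = -4)
Y(g) = -4/9 - g/9 (Y(g) = (-4 - g)/9 = -4/9 - g/9)
k(h, I) = (4/3 + I)² (k(h, I) = ((-4/9 - ⅑*2)*(-2) + I)² = ((-4/9 - 2/9)*(-2) + I)² = (-⅔*(-2) + I)² = (4/3 + I)²)
(k(-5, 1)*(-31))*((-23 - 7)*(9 - 1)) = (((4 + 3*1)²/9)*(-31))*((-23 - 7)*(9 - 1)) = (((4 + 3)²/9)*(-31))*(-30*8) = (((⅑)*7²)*(-31))*(-240) = (((⅑)*49)*(-31))*(-240) = ((49/9)*(-31))*(-240) = -1519/9*(-240) = 121520/3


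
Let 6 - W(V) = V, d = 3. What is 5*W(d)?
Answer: 15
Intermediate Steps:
W(V) = 6 - V
5*W(d) = 5*(6 - 1*3) = 5*(6 - 3) = 5*3 = 15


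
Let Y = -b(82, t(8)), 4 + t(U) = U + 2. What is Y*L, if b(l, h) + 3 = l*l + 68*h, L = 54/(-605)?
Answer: 384966/605 ≈ 636.31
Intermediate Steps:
L = -54/605 (L = 54*(-1/605) = -54/605 ≈ -0.089256)
t(U) = -2 + U (t(U) = -4 + (U + 2) = -4 + (2 + U) = -2 + U)
b(l, h) = -3 + l² + 68*h (b(l, h) = -3 + (l*l + 68*h) = -3 + (l² + 68*h) = -3 + l² + 68*h)
Y = -7129 (Y = -(-3 + 82² + 68*(-2 + 8)) = -(-3 + 6724 + 68*6) = -(-3 + 6724 + 408) = -1*7129 = -7129)
Y*L = -7129*(-54/605) = 384966/605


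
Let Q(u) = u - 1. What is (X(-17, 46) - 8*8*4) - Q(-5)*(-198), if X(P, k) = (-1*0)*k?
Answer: -1444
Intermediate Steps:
Q(u) = -1 + u
X(P, k) = 0 (X(P, k) = 0*k = 0)
(X(-17, 46) - 8*8*4) - Q(-5)*(-198) = (0 - 8*8*4) - (-1 - 5)*(-198) = (0 - 64*4) - (-6)*(-198) = (0 - 256) - 1*1188 = -256 - 1188 = -1444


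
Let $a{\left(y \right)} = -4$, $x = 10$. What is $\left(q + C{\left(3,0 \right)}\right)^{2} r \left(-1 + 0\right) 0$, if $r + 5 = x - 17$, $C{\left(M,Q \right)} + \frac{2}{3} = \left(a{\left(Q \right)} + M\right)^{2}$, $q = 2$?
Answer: $0$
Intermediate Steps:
$C{\left(M,Q \right)} = - \frac{2}{3} + \left(-4 + M\right)^{2}$
$r = -12$ ($r = -5 + \left(10 - 17\right) = -5 - 7 = -12$)
$\left(q + C{\left(3,0 \right)}\right)^{2} r \left(-1 + 0\right) 0 = \left(2 - \left(\frac{2}{3} - \left(-4 + 3\right)^{2}\right)\right)^{2} \left(-12\right) \left(-1 + 0\right) 0 = \left(2 - \left(\frac{2}{3} - \left(-1\right)^{2}\right)\right)^{2} \left(-12\right) \left(\left(-1\right) 0\right) = \left(2 + \left(- \frac{2}{3} + 1\right)\right)^{2} \left(-12\right) 0 = \left(2 + \frac{1}{3}\right)^{2} \left(-12\right) 0 = \left(\frac{7}{3}\right)^{2} \left(-12\right) 0 = \frac{49}{9} \left(-12\right) 0 = \left(- \frac{196}{3}\right) 0 = 0$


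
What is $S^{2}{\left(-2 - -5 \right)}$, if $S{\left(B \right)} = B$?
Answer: $9$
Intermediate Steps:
$S^{2}{\left(-2 - -5 \right)} = \left(-2 - -5\right)^{2} = \left(-2 + 5\right)^{2} = 3^{2} = 9$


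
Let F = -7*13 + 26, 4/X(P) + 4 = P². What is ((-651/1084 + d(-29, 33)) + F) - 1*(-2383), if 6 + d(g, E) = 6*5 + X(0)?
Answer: 2536993/1084 ≈ 2340.4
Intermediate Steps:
X(P) = 4/(-4 + P²)
F = -65 (F = -91 + 26 = -65)
d(g, E) = 23 (d(g, E) = -6 + (6*5 + 4/(-4 + 0²)) = -6 + (30 + 4/(-4 + 0)) = -6 + (30 + 4/(-4)) = -6 + (30 + 4*(-¼)) = -6 + (30 - 1) = -6 + 29 = 23)
((-651/1084 + d(-29, 33)) + F) - 1*(-2383) = ((-651/1084 + 23) - 65) - 1*(-2383) = ((-651*1/1084 + 23) - 65) + 2383 = ((-651/1084 + 23) - 65) + 2383 = (24281/1084 - 65) + 2383 = -46179/1084 + 2383 = 2536993/1084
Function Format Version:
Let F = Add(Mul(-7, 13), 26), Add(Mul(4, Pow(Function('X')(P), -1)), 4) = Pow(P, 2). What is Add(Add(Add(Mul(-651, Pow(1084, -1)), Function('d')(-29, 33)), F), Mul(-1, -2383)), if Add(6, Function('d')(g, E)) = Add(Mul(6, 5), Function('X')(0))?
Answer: Rational(2536993, 1084) ≈ 2340.4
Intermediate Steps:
Function('X')(P) = Mul(4, Pow(Add(-4, Pow(P, 2)), -1))
F = -65 (F = Add(-91, 26) = -65)
Function('d')(g, E) = 23 (Function('d')(g, E) = Add(-6, Add(Mul(6, 5), Mul(4, Pow(Add(-4, Pow(0, 2)), -1)))) = Add(-6, Add(30, Mul(4, Pow(Add(-4, 0), -1)))) = Add(-6, Add(30, Mul(4, Pow(-4, -1)))) = Add(-6, Add(30, Mul(4, Rational(-1, 4)))) = Add(-6, Add(30, -1)) = Add(-6, 29) = 23)
Add(Add(Add(Mul(-651, Pow(1084, -1)), Function('d')(-29, 33)), F), Mul(-1, -2383)) = Add(Add(Add(Mul(-651, Pow(1084, -1)), 23), -65), Mul(-1, -2383)) = Add(Add(Add(Mul(-651, Rational(1, 1084)), 23), -65), 2383) = Add(Add(Add(Rational(-651, 1084), 23), -65), 2383) = Add(Add(Rational(24281, 1084), -65), 2383) = Add(Rational(-46179, 1084), 2383) = Rational(2536993, 1084)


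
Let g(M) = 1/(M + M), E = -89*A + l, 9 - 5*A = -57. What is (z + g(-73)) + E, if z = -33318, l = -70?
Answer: -25230849/730 ≈ -34563.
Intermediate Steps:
A = 66/5 (A = 9/5 - ⅕*(-57) = 9/5 + 57/5 = 66/5 ≈ 13.200)
E = -6224/5 (E = -89*66/5 - 70 = -5874/5 - 70 = -6224/5 ≈ -1244.8)
g(M) = 1/(2*M)
(z + g(-73)) + E = (-33318 + (½)/(-73)) - 6224/5 = (-33318 + (½)*(-1/73)) - 6224/5 = (-33318 - 1/146) - 6224/5 = -4864429/146 - 6224/5 = -25230849/730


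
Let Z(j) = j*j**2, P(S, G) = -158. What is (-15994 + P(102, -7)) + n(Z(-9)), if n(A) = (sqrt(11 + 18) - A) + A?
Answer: -16152 + sqrt(29) ≈ -16147.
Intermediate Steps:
Z(j) = j**3
n(A) = sqrt(29) (n(A) = (sqrt(29) - A) + A = sqrt(29))
(-15994 + P(102, -7)) + n(Z(-9)) = (-15994 - 158) + sqrt(29) = -16152 + sqrt(29)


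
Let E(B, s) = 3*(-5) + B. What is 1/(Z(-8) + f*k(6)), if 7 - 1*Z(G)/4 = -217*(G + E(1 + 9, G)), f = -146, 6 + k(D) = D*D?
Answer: -1/15636 ≈ -6.3955e-5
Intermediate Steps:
k(D) = -6 + D**2 (k(D) = -6 + D*D = -6 + D**2)
E(B, s) = -15 + B
Z(G) = -4312 + 868*G (Z(G) = 28 - (-868)*(G + (-15 + (1 + 9))) = 28 - (-868)*(G + (-15 + 10)) = 28 - (-868)*(G - 5) = 28 - (-868)*(-5 + G) = 28 - 4*(1085 - 217*G) = 28 + (-4340 + 868*G) = -4312 + 868*G)
1/(Z(-8) + f*k(6)) = 1/((-4312 + 868*(-8)) - 146*(-6 + 6**2)) = 1/((-4312 - 6944) - 146*(-6 + 36)) = 1/(-11256 - 146*30) = 1/(-11256 - 4380) = 1/(-15636) = -1/15636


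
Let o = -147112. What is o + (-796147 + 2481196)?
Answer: 1537937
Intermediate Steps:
o + (-796147 + 2481196) = -147112 + (-796147 + 2481196) = -147112 + 1685049 = 1537937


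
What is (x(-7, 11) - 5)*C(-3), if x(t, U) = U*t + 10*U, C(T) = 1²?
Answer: 28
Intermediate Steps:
C(T) = 1
x(t, U) = 10*U + U*t
(x(-7, 11) - 5)*C(-3) = (11*(10 - 7) - 5)*1 = (11*3 - 5)*1 = (33 - 5)*1 = 28*1 = 28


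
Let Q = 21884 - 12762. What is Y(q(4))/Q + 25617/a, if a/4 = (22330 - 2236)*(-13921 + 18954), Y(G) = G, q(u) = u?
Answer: 308634651/615024104296 ≈ 0.00050183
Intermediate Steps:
Q = 9122
a = 404532408 (a = 4*((22330 - 2236)*(-13921 + 18954)) = 4*(20094*5033) = 4*101133102 = 404532408)
Y(q(4))/Q + 25617/a = 4/9122 + 25617/404532408 = 4*(1/9122) + 25617*(1/404532408) = 2/4561 + 8539/134844136 = 308634651/615024104296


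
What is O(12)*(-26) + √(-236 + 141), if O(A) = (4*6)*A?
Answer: -7488 + I*√95 ≈ -7488.0 + 9.7468*I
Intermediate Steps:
O(A) = 24*A
O(12)*(-26) + √(-236 + 141) = (24*12)*(-26) + √(-236 + 141) = 288*(-26) + √(-95) = -7488 + I*√95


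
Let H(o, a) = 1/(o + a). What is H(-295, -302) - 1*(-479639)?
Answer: 286344482/597 ≈ 4.7964e+5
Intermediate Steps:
H(o, a) = 1/(a + o)
H(-295, -302) - 1*(-479639) = 1/(-302 - 295) - 1*(-479639) = 1/(-597) + 479639 = -1/597 + 479639 = 286344482/597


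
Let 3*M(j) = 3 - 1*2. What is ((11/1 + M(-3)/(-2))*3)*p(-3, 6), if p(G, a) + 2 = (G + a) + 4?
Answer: 325/2 ≈ 162.50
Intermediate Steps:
p(G, a) = 2 + G + a (p(G, a) = -2 + ((G + a) + 4) = -2 + (4 + G + a) = 2 + G + a)
M(j) = ⅓ (M(j) = (3 - 1*2)/3 = (3 - 2)/3 = (⅓)*1 = ⅓)
((11/1 + M(-3)/(-2))*3)*p(-3, 6) = ((11/1 + (⅓)/(-2))*3)*(2 - 3 + 6) = ((11*1 + (⅓)*(-½))*3)*5 = ((11 - ⅙)*3)*5 = ((65/6)*3)*5 = (65/2)*5 = 325/2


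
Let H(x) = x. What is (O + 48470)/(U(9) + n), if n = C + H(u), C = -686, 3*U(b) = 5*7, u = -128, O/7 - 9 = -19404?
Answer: 261885/2407 ≈ 108.80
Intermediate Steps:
O = -135765 (O = 63 + 7*(-19404) = 63 - 135828 = -135765)
U(b) = 35/3 (U(b) = (5*7)/3 = (⅓)*35 = 35/3)
n = -814 (n = -686 - 128 = -814)
(O + 48470)/(U(9) + n) = (-135765 + 48470)/(35/3 - 814) = -87295/(-2407/3) = -87295*(-3/2407) = 261885/2407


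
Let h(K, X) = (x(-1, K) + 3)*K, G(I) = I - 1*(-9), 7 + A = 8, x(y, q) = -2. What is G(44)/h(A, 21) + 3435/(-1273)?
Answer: 64034/1273 ≈ 50.302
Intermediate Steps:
A = 1 (A = -7 + 8 = 1)
G(I) = 9 + I (G(I) = I + 9 = 9 + I)
h(K, X) = K (h(K, X) = (-2 + 3)*K = 1*K = K)
G(44)/h(A, 21) + 3435/(-1273) = (9 + 44)/1 + 3435/(-1273) = 53*1 + 3435*(-1/1273) = 53 - 3435/1273 = 64034/1273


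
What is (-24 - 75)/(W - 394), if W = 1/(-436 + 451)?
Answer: 1485/5909 ≈ 0.25131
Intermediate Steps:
W = 1/15 ≈ 0.066667
(-24 - 75)/(W - 394) = (-24 - 75)/(1/15 - 394) = -99/(-5909/15) = -99*(-15/5909) = 1485/5909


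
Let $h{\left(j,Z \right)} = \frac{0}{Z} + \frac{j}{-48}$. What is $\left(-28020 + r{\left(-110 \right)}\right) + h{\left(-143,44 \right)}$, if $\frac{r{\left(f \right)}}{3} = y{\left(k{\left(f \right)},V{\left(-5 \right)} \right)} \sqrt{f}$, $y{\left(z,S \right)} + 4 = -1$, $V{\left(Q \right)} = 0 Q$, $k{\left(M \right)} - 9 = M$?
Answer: $- \frac{1344817}{48} - 15 i \sqrt{110} \approx -28017.0 - 157.32 i$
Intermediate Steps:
$h{\left(j,Z \right)} = - \frac{j}{48}$ ($h{\left(j,Z \right)} = 0 + j \left(- \frac{1}{48}\right) = 0 - \frac{j}{48} = - \frac{j}{48}$)
$k{\left(M \right)} = 9 + M$
$V{\left(Q \right)} = 0$
$y{\left(z,S \right)} = -5$ ($y{\left(z,S \right)} = -4 - 1 = -5$)
$r{\left(f \right)} = - 15 \sqrt{f}$ ($r{\left(f \right)} = 3 \left(- 5 \sqrt{f}\right) = - 15 \sqrt{f}$)
$\left(-28020 + r{\left(-110 \right)}\right) + h{\left(-143,44 \right)} = \left(-28020 - 15 \sqrt{-110}\right) - - \frac{143}{48} = \left(-28020 - 15 i \sqrt{110}\right) + \frac{143}{48} = - \frac{1344817}{48} - 15 i \sqrt{110}$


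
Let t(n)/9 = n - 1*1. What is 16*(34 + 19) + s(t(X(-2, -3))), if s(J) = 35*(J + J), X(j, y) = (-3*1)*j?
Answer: 3998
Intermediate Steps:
X(j, y) = -3*j
t(n) = -9 + 9*n (t(n) = 9*(n - 1*1) = 9*(n - 1) = 9*(-1 + n) = -9 + 9*n)
s(J) = 70*J (s(J) = 35*(2*J) = 70*J)
16*(34 + 19) + s(t(X(-2, -3))) = 16*(34 + 19) + 70*(-9 + 9*(-3*(-2))) = 16*53 + 70*(-9 + 9*6) = 848 + 70*(-9 + 54) = 848 + 70*45 = 848 + 3150 = 3998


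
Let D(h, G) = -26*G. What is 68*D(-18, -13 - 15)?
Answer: 49504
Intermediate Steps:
68*D(-18, -13 - 15) = 68*(-26*(-13 - 15)) = 68*(-26*(-28)) = 68*728 = 49504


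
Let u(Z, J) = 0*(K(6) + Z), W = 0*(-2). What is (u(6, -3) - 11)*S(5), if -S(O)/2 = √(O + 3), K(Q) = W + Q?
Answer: 44*√2 ≈ 62.225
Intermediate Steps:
W = 0
K(Q) = Q (K(Q) = 0 + Q = Q)
u(Z, J) = 0 (u(Z, J) = 0*(6 + Z) = 0)
S(O) = -2*√(3 + O) (S(O) = -2*√(O + 3) = -2*√(3 + O))
(u(6, -3) - 11)*S(5) = (0 - 11)*(-2*√(3 + 5)) = -(-22)*√8 = -(-22)*2*√2 = -(-44)*√2 = 44*√2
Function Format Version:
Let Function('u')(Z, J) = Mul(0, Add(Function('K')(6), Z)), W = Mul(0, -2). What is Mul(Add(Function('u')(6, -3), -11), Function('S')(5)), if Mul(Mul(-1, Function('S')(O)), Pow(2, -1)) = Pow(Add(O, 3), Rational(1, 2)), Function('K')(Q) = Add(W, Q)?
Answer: Mul(44, Pow(2, Rational(1, 2))) ≈ 62.225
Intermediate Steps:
W = 0
Function('K')(Q) = Q (Function('K')(Q) = Add(0, Q) = Q)
Function('u')(Z, J) = 0 (Function('u')(Z, J) = Mul(0, Add(6, Z)) = 0)
Function('S')(O) = Mul(-2, Pow(Add(3, O), Rational(1, 2))) (Function('S')(O) = Mul(-2, Pow(Add(O, 3), Rational(1, 2))) = Mul(-2, Pow(Add(3, O), Rational(1, 2))))
Mul(Add(Function('u')(6, -3), -11), Function('S')(5)) = Mul(Add(0, -11), Mul(-2, Pow(Add(3, 5), Rational(1, 2)))) = Mul(-11, Mul(-2, Pow(8, Rational(1, 2)))) = Mul(-11, Mul(-2, Mul(2, Pow(2, Rational(1, 2))))) = Mul(-11, Mul(-4, Pow(2, Rational(1, 2)))) = Mul(44, Pow(2, Rational(1, 2)))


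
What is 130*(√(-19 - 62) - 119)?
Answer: -15470 + 1170*I ≈ -15470.0 + 1170.0*I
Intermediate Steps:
130*(√(-19 - 62) - 119) = 130*(√(-81) - 119) = 130*(9*I - 119) = 130*(-119 + 9*I) = -15470 + 1170*I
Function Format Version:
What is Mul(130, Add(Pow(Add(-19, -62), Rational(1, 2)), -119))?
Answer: Add(-15470, Mul(1170, I)) ≈ Add(-15470., Mul(1170.0, I))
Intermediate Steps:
Mul(130, Add(Pow(Add(-19, -62), Rational(1, 2)), -119)) = Mul(130, Add(Pow(-81, Rational(1, 2)), -119)) = Mul(130, Add(Mul(9, I), -119)) = Mul(130, Add(-119, Mul(9, I))) = Add(-15470, Mul(1170, I))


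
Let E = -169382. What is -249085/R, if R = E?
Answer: 249085/169382 ≈ 1.4706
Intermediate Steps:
R = -169382
-249085/R = -249085/(-169382) = -249085*(-1/169382) = 249085/169382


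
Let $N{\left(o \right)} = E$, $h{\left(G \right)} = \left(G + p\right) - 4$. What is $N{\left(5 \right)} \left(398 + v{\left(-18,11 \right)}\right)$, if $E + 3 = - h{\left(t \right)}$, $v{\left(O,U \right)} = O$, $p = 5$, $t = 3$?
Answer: $-2660$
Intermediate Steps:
$h{\left(G \right)} = 1 + G$ ($h{\left(G \right)} = \left(G + 5\right) - 4 = \left(5 + G\right) - 4 = 1 + G$)
$E = -7$ ($E = -3 - \left(1 + 3\right) = -3 - 4 = -7$)
$N{\left(o \right)} = -7$
$N{\left(5 \right)} \left(398 + v{\left(-18,11 \right)}\right) = - 7 \left(398 - 18\right) = \left(-7\right) 380 = -2660$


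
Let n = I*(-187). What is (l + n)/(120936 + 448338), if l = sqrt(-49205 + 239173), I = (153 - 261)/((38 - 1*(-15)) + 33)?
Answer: 1683/4079797 + 2*sqrt(11873)/284637 ≈ 0.0011782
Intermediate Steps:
I = -54/43 (I = -108/((38 + 15) + 33) = -108/(53 + 33) = -108/86 = -108*1/86 = -54/43 ≈ -1.2558)
l = 4*sqrt(11873) (l = sqrt(189968) = 4*sqrt(11873) ≈ 435.85)
n = 10098/43 (n = -54/43*(-187) = 10098/43 ≈ 234.84)
(l + n)/(120936 + 448338) = (4*sqrt(11873) + 10098/43)/(120936 + 448338) = (10098/43 + 4*sqrt(11873))/569274 = (10098/43 + 4*sqrt(11873))*(1/569274) = 1683/4079797 + 2*sqrt(11873)/284637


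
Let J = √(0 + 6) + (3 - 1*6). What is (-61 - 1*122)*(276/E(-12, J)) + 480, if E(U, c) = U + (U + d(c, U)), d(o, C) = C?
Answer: 1883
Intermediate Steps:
J = -3 + √6 (J = √6 + (3 - 6) = √6 - 3 = -3 + √6 ≈ -0.55051)
E(U, c) = 3*U (E(U, c) = U + (U + U) = U + 2*U = 3*U)
(-61 - 1*122)*(276/E(-12, J)) + 480 = (-61 - 1*122)*(276/((3*(-12)))) + 480 = (-61 - 122)*(276/(-36)) + 480 = -50508*(-1)/36 + 480 = -183*(-23/3) + 480 = 1403 + 480 = 1883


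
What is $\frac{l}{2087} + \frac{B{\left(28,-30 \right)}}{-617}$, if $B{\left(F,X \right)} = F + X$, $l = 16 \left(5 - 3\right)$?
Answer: $\frac{23918}{1287679} \approx 0.018575$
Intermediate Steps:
$l = 32$ ($l = 16 \cdot 2 = 32$)
$\frac{l}{2087} + \frac{B{\left(28,-30 \right)}}{-617} = \frac{32}{2087} + \frac{28 - 30}{-617} = 32 \cdot \frac{1}{2087} - - \frac{2}{617} = \frac{32}{2087} + \frac{2}{617} = \frac{23918}{1287679}$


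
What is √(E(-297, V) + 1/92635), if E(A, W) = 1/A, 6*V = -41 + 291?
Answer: I*√282273110790/9170865 ≈ 0.057933*I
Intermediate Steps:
V = 125/3 (V = (-41 + 291)/6 = (⅙)*250 = 125/3 ≈ 41.667)
√(E(-297, V) + 1/92635) = √(1/(-297) + 1/92635) = √(-1/297 + 1/92635) = √(-92338/27512595) = I*√282273110790/9170865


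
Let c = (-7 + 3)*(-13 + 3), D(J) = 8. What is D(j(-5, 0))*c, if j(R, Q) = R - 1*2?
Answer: 320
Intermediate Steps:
j(R, Q) = -2 + R (j(R, Q) = R - 2 = -2 + R)
c = 40 (c = -4*(-10) = 40)
D(j(-5, 0))*c = 8*40 = 320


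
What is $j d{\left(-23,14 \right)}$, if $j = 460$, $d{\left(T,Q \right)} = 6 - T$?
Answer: $13340$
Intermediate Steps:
$j d{\left(-23,14 \right)} = 460 \left(6 - -23\right) = 460 \left(6 + 23\right) = 460 \cdot 29 = 13340$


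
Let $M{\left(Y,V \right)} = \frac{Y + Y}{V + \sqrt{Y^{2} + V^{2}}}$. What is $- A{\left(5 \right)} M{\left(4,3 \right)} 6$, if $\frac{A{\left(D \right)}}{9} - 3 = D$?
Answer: $-432$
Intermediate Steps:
$A{\left(D \right)} = 27 + 9 D$
$M{\left(Y,V \right)} = \frac{2 Y}{V + \sqrt{V^{2} + Y^{2}}}$
$- A{\left(5 \right)} M{\left(4,3 \right)} 6 = - (27 + 9 \cdot 5) 2 \cdot 4 \frac{1}{3 + \sqrt{3^{2} + 4^{2}}} \cdot 6 = - (27 + 45) 2 \cdot 4 \frac{1}{3 + \sqrt{9 + 16}} \cdot 6 = \left(-1\right) 72 \cdot 2 \cdot 4 \frac{1}{3 + \sqrt{25}} \cdot 6 = - 72 \cdot 2 \cdot 4 \frac{1}{3 + 5} \cdot 6 = - 72 \cdot 2 \cdot 4 \cdot \frac{1}{8} \cdot 6 = \left(-72\right) 1 \cdot 6 = \left(-72\right) 6 = -432$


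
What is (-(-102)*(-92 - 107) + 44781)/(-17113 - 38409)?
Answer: -24483/55522 ≈ -0.44096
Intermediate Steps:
(-(-102)*(-92 - 107) + 44781)/(-17113 - 38409) = (-(-102)*(-199) + 44781)/(-55522) = (-1*20298 + 44781)*(-1/55522) = (-20298 + 44781)*(-1/55522) = 24483*(-1/55522) = -24483/55522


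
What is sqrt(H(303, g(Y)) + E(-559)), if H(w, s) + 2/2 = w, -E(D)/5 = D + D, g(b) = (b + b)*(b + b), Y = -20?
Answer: 2*sqrt(1473) ≈ 76.759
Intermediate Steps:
g(b) = 4*b**2 (g(b) = (2*b)*(2*b) = 4*b**2)
E(D) = -10*D (E(D) = -5*(D + D) = -10*D)
H(w, s) = -1 + w
sqrt(H(303, g(Y)) + E(-559)) = sqrt((-1 + 303) - 10*(-559)) = sqrt(302 + 5590) = sqrt(5892) = 2*sqrt(1473)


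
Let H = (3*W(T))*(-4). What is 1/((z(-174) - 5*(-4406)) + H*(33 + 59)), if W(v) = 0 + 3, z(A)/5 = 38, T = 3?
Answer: 1/18908 ≈ 5.2888e-5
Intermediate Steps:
z(A) = 190 (z(A) = 5*38 = 190)
W(v) = 3
H = -36 (H = (3*3)*(-4) = 9*(-4) = -36)
1/((z(-174) - 5*(-4406)) + H*(33 + 59)) = 1/((190 - 5*(-4406)) - 36*(33 + 59)) = 1/((190 - 1*(-22030)) - 36*92) = 1/((190 + 22030) - 3312) = 1/(22220 - 3312) = 1/18908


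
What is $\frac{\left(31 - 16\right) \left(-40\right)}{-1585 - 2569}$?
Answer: $\frac{300}{2077} \approx 0.14444$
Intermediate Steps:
$\frac{\left(31 - 16\right) \left(-40\right)}{-1585 - 2569} = \frac{15 \left(-40\right)}{-1585 - 2569} = - \frac{600}{-4154} = \left(-600\right) \left(- \frac{1}{4154}\right) = \frac{300}{2077}$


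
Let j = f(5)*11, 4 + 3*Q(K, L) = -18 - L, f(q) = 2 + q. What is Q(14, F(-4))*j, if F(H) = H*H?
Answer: -2926/3 ≈ -975.33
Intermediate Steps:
F(H) = H**2
Q(K, L) = -22/3 - L/3 (Q(K, L) = -4/3 + (-18 - L)/3 = -4/3 + (-6 - L/3) = -22/3 - L/3)
j = 77 (j = (2 + 5)*11 = 7*11 = 77)
Q(14, F(-4))*j = (-22/3 - 1/3*(-4)**2)*77 = (-22/3 - 1/3*16)*77 = (-22/3 - 16/3)*77 = -38/3*77 = -2926/3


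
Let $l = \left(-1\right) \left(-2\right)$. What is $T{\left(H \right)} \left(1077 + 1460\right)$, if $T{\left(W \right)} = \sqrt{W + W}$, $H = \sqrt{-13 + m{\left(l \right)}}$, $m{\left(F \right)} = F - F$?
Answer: $2537 \sqrt[4]{13} \left(1 + i\right) \approx 4817.3 + 4817.3 i$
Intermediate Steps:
$l = 2$
$m{\left(F \right)} = 0$
$H = i \sqrt{13}$ ($H = \sqrt{-13 + 0} = \sqrt{-13} = i \sqrt{13} \approx 3.6056 i$)
$T{\left(W \right)} = \sqrt{2} \sqrt{W}$ ($T{\left(W \right)} = \sqrt{2 W} = \sqrt{2} \sqrt{W}$)
$T{\left(H \right)} \left(1077 + 1460\right) = \sqrt{2} \sqrt{i \sqrt{13}} \left(1077 + 1460\right) = \sqrt{2} \sqrt[4]{13} \sqrt{i} 2537 = 2537 \sqrt{2} \sqrt[4]{13} \sqrt{i}$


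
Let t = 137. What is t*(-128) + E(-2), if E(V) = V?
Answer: -17538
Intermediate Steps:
t*(-128) + E(-2) = 137*(-128) - 2 = -17536 - 2 = -17538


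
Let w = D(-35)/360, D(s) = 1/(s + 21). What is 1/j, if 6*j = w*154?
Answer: -2160/11 ≈ -196.36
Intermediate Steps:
D(s) = 1/(21 + s)
w = -1/5040 (w = 1/((21 - 35)*360) = (1/360)/(-14) = -1/14*1/360 = -1/5040 ≈ -0.00019841)
j = -11/2160 (j = (-1/5040*154)/6 = (1/6)*(-11/360) = -11/2160 ≈ -0.0050926)
1/j = 1/(-11/2160) = -2160/11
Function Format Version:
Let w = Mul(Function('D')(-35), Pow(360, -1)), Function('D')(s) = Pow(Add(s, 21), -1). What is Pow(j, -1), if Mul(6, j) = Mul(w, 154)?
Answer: Rational(-2160, 11) ≈ -196.36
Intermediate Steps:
Function('D')(s) = Pow(Add(21, s), -1)
w = Rational(-1, 5040) (w = Mul(Pow(Add(21, -35), -1), Pow(360, -1)) = Mul(Pow(-14, -1), Rational(1, 360)) = Mul(Rational(-1, 14), Rational(1, 360)) = Rational(-1, 5040) ≈ -0.00019841)
j = Rational(-11, 2160) (j = Mul(Rational(1, 6), Mul(Rational(-1, 5040), 154)) = Mul(Rational(1, 6), Rational(-11, 360)) = Rational(-11, 2160) ≈ -0.0050926)
Pow(j, -1) = Pow(Rational(-11, 2160), -1) = Rational(-2160, 11)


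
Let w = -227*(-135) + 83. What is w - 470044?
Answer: -439316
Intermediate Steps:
w = 30728 (w = 30645 + 83 = 30728)
w - 470044 = 30728 - 470044 = -439316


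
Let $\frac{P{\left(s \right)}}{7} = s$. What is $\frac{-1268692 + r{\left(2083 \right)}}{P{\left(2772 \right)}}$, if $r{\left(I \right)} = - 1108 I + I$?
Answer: $- \frac{3574573}{19404} \approx -184.22$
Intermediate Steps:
$r{\left(I \right)} = - 1107 I$
$P{\left(s \right)} = 7 s$
$\frac{-1268692 + r{\left(2083 \right)}}{P{\left(2772 \right)}} = \frac{-1268692 - 2305881}{7 \cdot 2772} = \frac{-1268692 - 2305881}{19404} = \left(-3574573\right) \frac{1}{19404} = - \frac{3574573}{19404}$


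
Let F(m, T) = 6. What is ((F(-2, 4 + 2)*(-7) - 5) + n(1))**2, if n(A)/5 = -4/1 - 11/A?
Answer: 14884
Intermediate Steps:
n(A) = -20 - 55/A (n(A) = 5*(-4/1 - 11/A) = 5*(-4*1 - 11/A) = 5*(-4 - 11/A) = -20 - 55/A)
((F(-2, 4 + 2)*(-7) - 5) + n(1))**2 = ((6*(-7) - 5) + (-20 - 55/1))**2 = ((-42 - 5) + (-20 - 55*1))**2 = (-47 + (-20 - 55))**2 = (-47 - 75)**2 = (-122)**2 = 14884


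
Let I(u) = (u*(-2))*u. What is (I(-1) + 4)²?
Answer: 4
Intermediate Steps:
I(u) = -2*u² (I(u) = (-2*u)*u = -2*u²)
(I(-1) + 4)² = (-2*(-1)² + 4)² = (-2*1 + 4)² = (-2 + 4)² = 2² = 4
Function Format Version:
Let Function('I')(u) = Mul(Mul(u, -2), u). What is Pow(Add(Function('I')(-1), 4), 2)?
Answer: 4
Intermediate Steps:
Function('I')(u) = Mul(-2, Pow(u, 2)) (Function('I')(u) = Mul(Mul(-2, u), u) = Mul(-2, Pow(u, 2)))
Pow(Add(Function('I')(-1), 4), 2) = Pow(Add(Mul(-2, Pow(-1, 2)), 4), 2) = Pow(Add(Mul(-2, 1), 4), 2) = Pow(Add(-2, 4), 2) = Pow(2, 2) = 4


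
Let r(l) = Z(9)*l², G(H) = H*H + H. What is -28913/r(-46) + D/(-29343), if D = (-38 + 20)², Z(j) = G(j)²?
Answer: -2133874853/167642427600 ≈ -0.012729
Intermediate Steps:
G(H) = H + H² (G(H) = H² + H = H + H²)
Z(j) = j²*(1 + j)² (Z(j) = (j*(1 + j))² = j²*(1 + j)²)
D = 324 (D = (-18)² = 324)
r(l) = 8100*l² (r(l) = (9²*(1 + 9)²)*l² = (81*10²)*l² = (81*100)*l² = 8100*l²)
-28913/r(-46) + D/(-29343) = -28913/(8100*(-46)²) + 324/(-29343) = -28913/(8100*2116) + 324*(-1/29343) = -28913/17139600 - 108/9781 = -2133874853/167642427600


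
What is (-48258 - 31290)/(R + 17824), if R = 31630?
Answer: -39774/24727 ≈ -1.6085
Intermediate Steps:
(-48258 - 31290)/(R + 17824) = (-48258 - 31290)/(31630 + 17824) = -79548/49454 = -79548*1/49454 = -39774/24727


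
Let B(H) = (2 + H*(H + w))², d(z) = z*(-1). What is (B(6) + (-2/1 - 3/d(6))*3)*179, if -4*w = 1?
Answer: 950669/4 ≈ 2.3767e+5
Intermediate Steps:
w = -¼ (w = -¼*1 = -¼ ≈ -0.25000)
d(z) = -z
B(H) = (2 + H*(-¼ + H))² (B(H) = (2 + H*(H - ¼))² = (2 + H*(-¼ + H))²)
(B(6) + (-2/1 - 3/d(6))*3)*179 = ((8 - 1*6 + 4*6²)²/16 + (-2/1 - 3/((-1*6)))*3)*179 = ((8 - 6 + 4*36)²/16 + (-2*1 - 3/(-6))*3)*179 = ((8 - 6 + 144)²/16 + (-2 - 3*(-⅙))*3)*179 = ((1/16)*146² + (-2 + ½)*3)*179 = ((1/16)*21316 - 3/2*3)*179 = (5329/4 - 9/2)*179 = (5311/4)*179 = 950669/4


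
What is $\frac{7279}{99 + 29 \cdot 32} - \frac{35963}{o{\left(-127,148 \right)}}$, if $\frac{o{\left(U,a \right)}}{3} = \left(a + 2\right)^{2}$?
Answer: $\frac{454398499}{69322500} \approx 6.5548$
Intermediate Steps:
$o{\left(U,a \right)} = 3 \left(2 + a\right)^{2}$ ($o{\left(U,a \right)} = 3 \left(a + 2\right)^{2} = 3 \left(2 + a\right)^{2}$)
$\frac{7279}{99 + 29 \cdot 32} - \frac{35963}{o{\left(-127,148 \right)}} = \frac{7279}{99 + 29 \cdot 32} - \frac{35963}{3 \left(2 + 148\right)^{2}} = \frac{7279}{99 + 928} - \frac{35963}{3 \cdot 150^{2}} = \frac{7279}{1027} - \frac{35963}{3 \cdot 22500} = 7279 \cdot \frac{1}{1027} - \frac{35963}{67500} = \frac{7279}{1027} - \frac{35963}{67500} = \frac{454398499}{69322500}$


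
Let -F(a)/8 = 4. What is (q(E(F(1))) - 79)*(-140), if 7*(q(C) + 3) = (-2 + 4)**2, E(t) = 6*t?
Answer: 11400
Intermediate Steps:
F(a) = -32 (F(a) = -8*4 = -32)
q(C) = -17/7 (q(C) = -3 + (-2 + 4)**2/7 = -3 + (1/7)*2**2 = -3 + (1/7)*4 = -3 + 4/7 = -17/7)
(q(E(F(1))) - 79)*(-140) = (-17/7 - 79)*(-140) = -570/7*(-140) = 11400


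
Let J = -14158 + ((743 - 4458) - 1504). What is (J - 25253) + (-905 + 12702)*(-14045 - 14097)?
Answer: -332035804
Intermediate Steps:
J = -19377 (J = -14158 + (-3715 - 1504) = -14158 - 5219 = -19377)
(J - 25253) + (-905 + 12702)*(-14045 - 14097) = (-19377 - 25253) + (-905 + 12702)*(-14045 - 14097) = -44630 + 11797*(-28142) = -44630 - 331991174 = -332035804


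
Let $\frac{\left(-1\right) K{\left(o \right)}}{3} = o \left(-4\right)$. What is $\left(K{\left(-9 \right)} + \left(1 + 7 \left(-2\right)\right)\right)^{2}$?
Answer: $14641$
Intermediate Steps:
$K{\left(o \right)} = 12 o$ ($K{\left(o \right)} = - 3 o \left(-4\right) = - 3 \left(- 4 o\right) = 12 o$)
$\left(K{\left(-9 \right)} + \left(1 + 7 \left(-2\right)\right)\right)^{2} = \left(12 \left(-9\right) + \left(1 + 7 \left(-2\right)\right)\right)^{2} = \left(-108 + \left(1 - 14\right)\right)^{2} = \left(-108 - 13\right)^{2} = \left(-121\right)^{2} = 14641$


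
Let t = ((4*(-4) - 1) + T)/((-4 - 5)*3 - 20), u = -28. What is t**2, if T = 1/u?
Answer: 227529/1731856 ≈ 0.13138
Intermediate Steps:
T = -1/28 (T = 1/(-28) = -1/28 ≈ -0.035714)
t = 477/1316 (t = ((4*(-4) - 1) - 1/28)/((-4 - 5)*3 - 20) = ((-16 - 1) - 1/28)/(-9*3 - 20) = (-17 - 1/28)/(-27 - 20) = -477/28/(-47) = -477/28*(-1/47) = 477/1316 ≈ 0.36246)
t**2 = (477/1316)**2 = 227529/1731856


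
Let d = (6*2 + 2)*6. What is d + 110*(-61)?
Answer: -6626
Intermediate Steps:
d = 84 (d = (12 + 2)*6 = 14*6 = 84)
d + 110*(-61) = 84 + 110*(-61) = 84 - 6710 = -6626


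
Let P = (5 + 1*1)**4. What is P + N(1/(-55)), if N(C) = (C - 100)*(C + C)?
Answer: 3931402/3025 ≈ 1299.6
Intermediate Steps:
P = 1296 (P = (5 + 1)**4 = 6**4 = 1296)
N(C) = 2*C*(-100 + C) (N(C) = (-100 + C)*(2*C) = 2*C*(-100 + C))
P + N(1/(-55)) = 1296 + 2*(-100 + 1/(-55))/(-55) = 1296 + 2*(-1/55)*(-100 - 1/55) = 1296 + 2*(-1/55)*(-5501/55) = 1296 + 11002/3025 = 3931402/3025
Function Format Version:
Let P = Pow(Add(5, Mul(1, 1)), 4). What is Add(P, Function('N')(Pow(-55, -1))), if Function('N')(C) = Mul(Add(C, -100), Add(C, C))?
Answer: Rational(3931402, 3025) ≈ 1299.6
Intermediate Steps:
P = 1296 (P = Pow(Add(5, 1), 4) = Pow(6, 4) = 1296)
Function('N')(C) = Mul(2, C, Add(-100, C)) (Function('N')(C) = Mul(Add(-100, C), Mul(2, C)) = Mul(2, C, Add(-100, C)))
Add(P, Function('N')(Pow(-55, -1))) = Add(1296, Mul(2, Pow(-55, -1), Add(-100, Pow(-55, -1)))) = Add(1296, Mul(2, Rational(-1, 55), Add(-100, Rational(-1, 55)))) = Add(1296, Mul(2, Rational(-1, 55), Rational(-5501, 55))) = Add(1296, Rational(11002, 3025)) = Rational(3931402, 3025)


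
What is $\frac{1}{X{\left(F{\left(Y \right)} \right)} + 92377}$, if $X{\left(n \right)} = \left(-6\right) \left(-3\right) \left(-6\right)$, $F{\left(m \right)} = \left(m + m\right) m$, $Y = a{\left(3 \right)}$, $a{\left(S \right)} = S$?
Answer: $\frac{1}{92269} \approx 1.0838 \cdot 10^{-5}$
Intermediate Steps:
$Y = 3$
$F{\left(m \right)} = 2 m^{2}$ ($F{\left(m \right)} = 2 m m = 2 m^{2}$)
$X{\left(n \right)} = -108$ ($X{\left(n \right)} = 18 \left(-6\right) = -108$)
$\frac{1}{X{\left(F{\left(Y \right)} \right)} + 92377} = \frac{1}{-108 + 92377} = \frac{1}{92269}$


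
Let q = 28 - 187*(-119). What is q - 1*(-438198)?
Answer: 460479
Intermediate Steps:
q = 22281 (q = 28 + 22253 = 22281)
q - 1*(-438198) = 22281 - 1*(-438198) = 22281 + 438198 = 460479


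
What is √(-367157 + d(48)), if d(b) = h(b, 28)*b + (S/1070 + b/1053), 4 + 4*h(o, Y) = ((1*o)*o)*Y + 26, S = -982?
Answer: √1595660582524710/62595 ≈ 638.16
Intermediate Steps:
h(o, Y) = 11/2 + Y*o²/4 (h(o, Y) = -1 + (((1*o)*o)*Y + 26)/4 = -1 + ((o*o)*Y + 26)/4 = -1 + (o²*Y + 26)/4 = -1 + (Y*o² + 26)/4 = -1 + (26 + Y*o²)/4 = -1 + (13/2 + Y*o²/4) = 11/2 + Y*o²/4)
d(b) = -491/535 + b/1053 + b*(11/2 + 7*b²) (d(b) = (11/2 + (¼)*28*b²)*b + (-982/1070 + b/1053) = (11/2 + 7*b²)*b + (-982*1/1070 + b*(1/1053)) = b*(11/2 + 7*b²) + (-491/535 + b/1053) = -491/535 + b/1053 + b*(11/2 + 7*b²))
√(-367157 + d(48)) = √(-367157 + (-491/535 + 7*48³ + (11585/2106)*48)) = √(-367157 + (-491/535 + 7*110592 + 92680/351)) = √(-367157 + (-491/535 + 774144 + 92680/351)) = √(-367157 + 145422042499/187785) = √(76475465254/187785) = √1595660582524710/62595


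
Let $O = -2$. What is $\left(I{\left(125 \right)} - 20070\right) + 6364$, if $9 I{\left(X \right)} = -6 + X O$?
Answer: $- \frac{123610}{9} \approx -13734.0$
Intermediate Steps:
$I{\left(X \right)} = - \frac{2}{3} - \frac{2 X}{9}$ ($I{\left(X \right)} = \frac{-6 + X \left(-2\right)}{9} = \frac{-6 - 2 X}{9} = - \frac{2}{3} - \frac{2 X}{9}$)
$\left(I{\left(125 \right)} - 20070\right) + 6364 = \left(\left(- \frac{2}{3} - \frac{250}{9}\right) - 20070\right) + 6364 = \left(- \frac{256}{9} - 20070\right) + 6364 = - \frac{180886}{9} + 6364 = - \frac{123610}{9}$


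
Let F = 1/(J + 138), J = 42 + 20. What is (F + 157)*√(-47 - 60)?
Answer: 31401*I*√107/200 ≈ 1624.1*I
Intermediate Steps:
J = 62
F = 1/200 (F = 1/(62 + 138) = 1/200 ≈ 0.0050000)
(F + 157)*√(-47 - 60) = (1/200 + 157)*√(-47 - 60) = 31401*√(-107)/200 = 31401*(I*√107)/200 = 31401*I*√107/200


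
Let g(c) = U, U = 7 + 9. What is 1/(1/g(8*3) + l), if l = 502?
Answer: 16/8033 ≈ 0.0019918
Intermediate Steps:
U = 16
g(c) = 16
1/(1/g(8*3) + l) = 1/(1/16 + 502) = 1/(8033/16) = 16/8033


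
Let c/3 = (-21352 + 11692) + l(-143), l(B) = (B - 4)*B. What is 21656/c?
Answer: 21656/34083 ≈ 0.63539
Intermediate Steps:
l(B) = B*(-4 + B) (l(B) = (-4 + B)*B = B*(-4 + B))
c = 34083 (c = 3*((-21352 + 11692) - 143*(-4 - 143)) = 3*(-9660 - 143*(-147)) = 3*(-9660 + 21021) = 3*11361 = 34083)
21656/c = 21656/34083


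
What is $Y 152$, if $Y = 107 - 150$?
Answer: $-6536$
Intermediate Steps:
$Y = -43$ ($Y = 107 - 150 = -43$)
$Y 152 = \left(-43\right) 152 = -6536$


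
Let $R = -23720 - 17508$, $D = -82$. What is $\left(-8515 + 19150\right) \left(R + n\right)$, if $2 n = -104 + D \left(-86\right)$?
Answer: $-401513790$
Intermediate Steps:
$R = -41228$
$n = 3474$ ($n = \frac{-104 - -7052}{2} = \frac{-104 + 7052}{2} = \frac{1}{2} \cdot 6948 = 3474$)
$\left(-8515 + 19150\right) \left(R + n\right) = \left(-8515 + 19150\right) \left(-41228 + 3474\right) = 10635 \left(-37754\right) = -401513790$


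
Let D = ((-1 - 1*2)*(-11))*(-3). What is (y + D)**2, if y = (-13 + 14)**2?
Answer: 9604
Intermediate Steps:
y = 1 (y = 1**2 = 1)
D = -99 (D = ((-1 - 2)*(-11))*(-3) = -3*(-11)*(-3) = 33*(-3) = -99)
(y + D)**2 = (1 - 99)**2 = (-98)**2 = 9604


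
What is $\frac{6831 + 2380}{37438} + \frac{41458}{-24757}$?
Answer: $- \frac{69687783}{48781714} \approx -1.4286$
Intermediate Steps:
$\frac{6831 + 2380}{37438} + \frac{41458}{-24757} = 9211 \cdot \frac{1}{37438} + 41458 \left(- \frac{1}{24757}\right) = \frac{9211}{37438} - \frac{2182}{1303} = - \frac{69687783}{48781714}$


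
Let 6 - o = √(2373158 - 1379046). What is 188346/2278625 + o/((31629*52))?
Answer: 51631307453/624612127750 - 14*√317/411177 ≈ 0.082055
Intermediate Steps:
o = 6 - 56*√317 (o = 6 - √(2373158 - 1379046) = 6 - √994112 = 6 - 56*√317 ≈ -991.05)
188346/2278625 + o/((31629*52)) = 188346/2278625 + (6 - 56*√317)/((31629*52)) = 188346*(1/2278625) + (6 - 56*√317)/1644708 = 188346/2278625 + (6 - 56*√317)*(1/1644708) = 188346/2278625 + (1/274118 - 14*√317/411177) = 51631307453/624612127750 - 14*√317/411177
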